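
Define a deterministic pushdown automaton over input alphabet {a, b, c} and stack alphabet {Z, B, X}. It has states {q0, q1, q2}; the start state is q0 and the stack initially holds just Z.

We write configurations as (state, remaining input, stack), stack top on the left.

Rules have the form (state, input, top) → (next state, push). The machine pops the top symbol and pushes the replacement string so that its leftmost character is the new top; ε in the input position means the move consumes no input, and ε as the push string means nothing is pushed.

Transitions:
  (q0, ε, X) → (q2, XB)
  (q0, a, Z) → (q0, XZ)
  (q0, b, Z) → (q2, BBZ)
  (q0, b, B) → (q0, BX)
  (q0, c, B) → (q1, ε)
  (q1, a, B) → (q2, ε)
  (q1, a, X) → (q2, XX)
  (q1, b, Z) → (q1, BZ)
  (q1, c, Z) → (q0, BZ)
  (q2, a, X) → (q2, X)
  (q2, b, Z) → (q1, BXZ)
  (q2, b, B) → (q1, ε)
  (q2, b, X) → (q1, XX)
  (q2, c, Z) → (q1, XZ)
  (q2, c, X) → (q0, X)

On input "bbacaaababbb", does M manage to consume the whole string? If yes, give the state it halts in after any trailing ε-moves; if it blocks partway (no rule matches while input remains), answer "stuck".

stuck

(q0, bbacaaababbb, Z)
  read b, top Z: go to q2, push BBZ → (q2, bacaaababbb, BBZ)
  read b, top B: go to q1, push ε → (q1, acaaababbb, BZ)
  read a, top B: go to q2, push ε → (q2, caaababbb, Z)
  read c, top Z: go to q1, push XZ → (q1, aaababbb, XZ)
  read a, top X: go to q2, push XX → (q2, aababbb, XXZ)
  read a, top X: go to q2, push X → (q2, ababbb, XXZ)
  read a, top X: go to q2, push X → (q2, babbb, XXZ)
  read b, top X: go to q1, push XX → (q1, abbb, XXXZ)
  read a, top X: go to q2, push XX → (q2, bbb, XXXXZ)
  read b, top X: go to q1, push XX → (q1, bb, XXXXXZ)
No transition for (q1, b, top X); M blocks with input bb remaining.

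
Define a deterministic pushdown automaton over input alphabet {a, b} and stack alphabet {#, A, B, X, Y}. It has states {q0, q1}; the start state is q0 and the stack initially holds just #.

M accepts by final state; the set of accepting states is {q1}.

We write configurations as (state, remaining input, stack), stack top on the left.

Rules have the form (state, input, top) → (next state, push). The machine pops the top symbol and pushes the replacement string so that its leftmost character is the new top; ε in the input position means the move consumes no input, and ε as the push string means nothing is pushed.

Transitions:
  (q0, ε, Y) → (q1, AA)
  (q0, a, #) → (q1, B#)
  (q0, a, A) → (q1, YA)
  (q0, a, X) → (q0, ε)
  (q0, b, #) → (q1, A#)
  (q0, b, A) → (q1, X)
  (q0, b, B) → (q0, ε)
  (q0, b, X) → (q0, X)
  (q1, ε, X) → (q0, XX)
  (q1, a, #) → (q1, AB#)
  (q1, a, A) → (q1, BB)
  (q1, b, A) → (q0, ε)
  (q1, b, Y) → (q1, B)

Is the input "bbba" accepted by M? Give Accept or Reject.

Accept

(q0, bbba, #)
  read b, top #: go to q1, push A# → (q1, bba, A#)
  read b, top A: go to q0, push ε → (q0, ba, #)
  read b, top #: go to q1, push A# → (q1, a, A#)
  read a, top A: go to q1, push BB → (q1, ε, BB#)
All input consumed; state q1 ∈ F.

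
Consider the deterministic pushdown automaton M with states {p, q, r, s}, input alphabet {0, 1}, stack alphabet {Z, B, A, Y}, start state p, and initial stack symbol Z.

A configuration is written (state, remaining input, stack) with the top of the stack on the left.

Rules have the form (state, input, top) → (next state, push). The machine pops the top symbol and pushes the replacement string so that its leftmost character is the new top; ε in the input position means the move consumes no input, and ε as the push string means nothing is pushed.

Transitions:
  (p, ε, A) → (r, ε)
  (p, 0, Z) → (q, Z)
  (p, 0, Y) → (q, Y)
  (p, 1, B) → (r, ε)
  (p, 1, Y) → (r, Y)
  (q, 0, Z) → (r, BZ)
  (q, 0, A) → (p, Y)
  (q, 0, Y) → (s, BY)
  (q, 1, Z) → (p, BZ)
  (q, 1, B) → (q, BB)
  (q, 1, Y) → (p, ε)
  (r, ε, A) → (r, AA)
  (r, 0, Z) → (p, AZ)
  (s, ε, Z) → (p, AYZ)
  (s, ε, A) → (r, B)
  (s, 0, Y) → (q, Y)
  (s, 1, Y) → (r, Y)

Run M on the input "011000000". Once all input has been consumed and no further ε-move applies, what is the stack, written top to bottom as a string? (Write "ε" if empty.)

(p, 011000000, Z)
  read 0, top Z: go to q, push Z → (q, 11000000, Z)
  read 1, top Z: go to p, push BZ → (p, 1000000, BZ)
  read 1, top B: go to r, push ε → (r, 000000, Z)
  read 0, top Z: go to p, push AZ → (p, 00000, AZ)
  ε-move, top A: go to r, push ε → (r, 00000, Z)
  read 0, top Z: go to p, push AZ → (p, 0000, AZ)
  ε-move, top A: go to r, push ε → (r, 0000, Z)
  read 0, top Z: go to p, push AZ → (p, 000, AZ)
  ε-move, top A: go to r, push ε → (r, 000, Z)
  read 0, top Z: go to p, push AZ → (p, 00, AZ)
  ε-move, top A: go to r, push ε → (r, 00, Z)
  read 0, top Z: go to p, push AZ → (p, 0, AZ)
  ε-move, top A: go to r, push ε → (r, 0, Z)
  read 0, top Z: go to p, push AZ → (p, ε, AZ)
  ε-move, top A: go to r, push ε → (r, ε, Z)
All input consumed in state r with stack Z.

Z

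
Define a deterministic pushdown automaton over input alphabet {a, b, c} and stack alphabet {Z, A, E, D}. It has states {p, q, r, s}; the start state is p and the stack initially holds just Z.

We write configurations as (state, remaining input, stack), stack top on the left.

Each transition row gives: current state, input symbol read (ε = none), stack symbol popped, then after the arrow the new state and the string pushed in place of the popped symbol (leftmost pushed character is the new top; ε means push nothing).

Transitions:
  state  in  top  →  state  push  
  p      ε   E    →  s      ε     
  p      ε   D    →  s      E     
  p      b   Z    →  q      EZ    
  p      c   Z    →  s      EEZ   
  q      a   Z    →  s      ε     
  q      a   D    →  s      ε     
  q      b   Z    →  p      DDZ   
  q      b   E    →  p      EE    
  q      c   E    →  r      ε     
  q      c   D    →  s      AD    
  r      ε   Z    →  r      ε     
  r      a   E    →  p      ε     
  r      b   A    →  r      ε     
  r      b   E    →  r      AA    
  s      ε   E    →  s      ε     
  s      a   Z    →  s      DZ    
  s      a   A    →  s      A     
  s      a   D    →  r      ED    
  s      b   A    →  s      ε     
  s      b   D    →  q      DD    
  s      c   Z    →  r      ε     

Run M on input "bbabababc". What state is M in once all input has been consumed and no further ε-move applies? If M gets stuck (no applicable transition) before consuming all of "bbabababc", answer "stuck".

(p, bbabababc, Z)
  read b, top Z: go to q, push EZ → (q, babababc, EZ)
  read b, top E: go to p, push EE → (p, abababc, EEZ)
  ε-move, top E: go to s, push ε → (s, abababc, EZ)
  ε-move, top E: go to s, push ε → (s, abababc, Z)
  read a, top Z: go to s, push DZ → (s, bababc, DZ)
  read b, top D: go to q, push DD → (q, ababc, DDZ)
  read a, top D: go to s, push ε → (s, babc, DZ)
  read b, top D: go to q, push DD → (q, abc, DDZ)
  read a, top D: go to s, push ε → (s, bc, DZ)
  read b, top D: go to q, push DD → (q, c, DDZ)
  read c, top D: go to s, push AD → (s, ε, ADDZ)
All input consumed; M is in state s.

s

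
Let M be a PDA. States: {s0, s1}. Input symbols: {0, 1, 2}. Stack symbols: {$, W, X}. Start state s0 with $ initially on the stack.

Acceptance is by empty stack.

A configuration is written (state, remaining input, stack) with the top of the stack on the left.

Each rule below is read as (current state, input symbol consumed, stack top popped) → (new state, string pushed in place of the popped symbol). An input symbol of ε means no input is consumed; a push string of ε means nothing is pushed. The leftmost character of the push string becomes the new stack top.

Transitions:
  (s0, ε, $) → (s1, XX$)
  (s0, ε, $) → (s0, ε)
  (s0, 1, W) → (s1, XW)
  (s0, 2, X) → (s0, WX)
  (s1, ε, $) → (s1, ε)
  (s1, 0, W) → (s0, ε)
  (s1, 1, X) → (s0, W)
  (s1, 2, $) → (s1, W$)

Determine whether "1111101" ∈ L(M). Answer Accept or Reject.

No computation consumes all input and empties the stack.

Reject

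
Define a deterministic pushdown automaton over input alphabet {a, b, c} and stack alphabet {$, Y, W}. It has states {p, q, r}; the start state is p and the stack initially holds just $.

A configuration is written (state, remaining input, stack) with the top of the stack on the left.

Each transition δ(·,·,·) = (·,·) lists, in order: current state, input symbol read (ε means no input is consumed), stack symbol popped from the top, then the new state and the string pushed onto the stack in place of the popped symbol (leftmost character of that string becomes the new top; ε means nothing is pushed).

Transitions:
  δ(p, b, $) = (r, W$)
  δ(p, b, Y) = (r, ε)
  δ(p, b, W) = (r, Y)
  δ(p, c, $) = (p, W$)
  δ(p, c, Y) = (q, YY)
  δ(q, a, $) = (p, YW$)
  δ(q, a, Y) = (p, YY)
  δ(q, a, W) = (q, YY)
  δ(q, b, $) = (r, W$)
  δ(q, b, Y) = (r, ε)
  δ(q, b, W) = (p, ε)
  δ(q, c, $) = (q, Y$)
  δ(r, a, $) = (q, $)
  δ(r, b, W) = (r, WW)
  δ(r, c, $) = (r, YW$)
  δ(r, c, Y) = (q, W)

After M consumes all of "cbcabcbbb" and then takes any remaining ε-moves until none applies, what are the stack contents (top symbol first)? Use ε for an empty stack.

WW$

(p, cbcabcbbb, $)
  read c, top $: go to p, push W$ → (p, bcabcbbb, W$)
  read b, top W: go to r, push Y → (r, cabcbbb, Y$)
  read c, top Y: go to q, push W → (q, abcbbb, W$)
  read a, top W: go to q, push YY → (q, bcbbb, YY$)
  read b, top Y: go to r, push ε → (r, cbbb, Y$)
  read c, top Y: go to q, push W → (q, bbb, W$)
  read b, top W: go to p, push ε → (p, bb, $)
  read b, top $: go to r, push W$ → (r, b, W$)
  read b, top W: go to r, push WW → (r, ε, WW$)
All input consumed in state r with stack WW$.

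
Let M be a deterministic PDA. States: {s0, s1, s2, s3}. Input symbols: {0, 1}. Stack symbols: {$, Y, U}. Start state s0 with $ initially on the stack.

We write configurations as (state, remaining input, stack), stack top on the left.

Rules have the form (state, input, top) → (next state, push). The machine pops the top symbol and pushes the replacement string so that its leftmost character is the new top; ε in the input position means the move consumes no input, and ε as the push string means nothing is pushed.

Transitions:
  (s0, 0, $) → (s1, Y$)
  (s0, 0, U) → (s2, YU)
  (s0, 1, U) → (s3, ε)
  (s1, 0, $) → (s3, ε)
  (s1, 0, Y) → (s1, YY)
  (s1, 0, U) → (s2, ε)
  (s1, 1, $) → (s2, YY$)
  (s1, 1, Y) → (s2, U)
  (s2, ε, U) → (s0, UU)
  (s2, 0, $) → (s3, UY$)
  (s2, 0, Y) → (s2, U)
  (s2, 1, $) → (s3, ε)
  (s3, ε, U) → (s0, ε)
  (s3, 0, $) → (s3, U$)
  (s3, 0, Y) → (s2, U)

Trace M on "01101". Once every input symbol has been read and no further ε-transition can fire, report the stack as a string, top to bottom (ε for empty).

UU$

(s0, 01101, $) ⊢ (s1, 1101, Y$) ⊢ (s2, 101, U$) ⊢ (s0, 101, UU$) ⊢ (s3, 01, U$) ⊢ (s0, 01, $) ⊢ (s1, 1, Y$) ⊢ (s2, ε, U$) ⊢ (s0, ε, UU$)
All input consumed in state s0 with stack UU$.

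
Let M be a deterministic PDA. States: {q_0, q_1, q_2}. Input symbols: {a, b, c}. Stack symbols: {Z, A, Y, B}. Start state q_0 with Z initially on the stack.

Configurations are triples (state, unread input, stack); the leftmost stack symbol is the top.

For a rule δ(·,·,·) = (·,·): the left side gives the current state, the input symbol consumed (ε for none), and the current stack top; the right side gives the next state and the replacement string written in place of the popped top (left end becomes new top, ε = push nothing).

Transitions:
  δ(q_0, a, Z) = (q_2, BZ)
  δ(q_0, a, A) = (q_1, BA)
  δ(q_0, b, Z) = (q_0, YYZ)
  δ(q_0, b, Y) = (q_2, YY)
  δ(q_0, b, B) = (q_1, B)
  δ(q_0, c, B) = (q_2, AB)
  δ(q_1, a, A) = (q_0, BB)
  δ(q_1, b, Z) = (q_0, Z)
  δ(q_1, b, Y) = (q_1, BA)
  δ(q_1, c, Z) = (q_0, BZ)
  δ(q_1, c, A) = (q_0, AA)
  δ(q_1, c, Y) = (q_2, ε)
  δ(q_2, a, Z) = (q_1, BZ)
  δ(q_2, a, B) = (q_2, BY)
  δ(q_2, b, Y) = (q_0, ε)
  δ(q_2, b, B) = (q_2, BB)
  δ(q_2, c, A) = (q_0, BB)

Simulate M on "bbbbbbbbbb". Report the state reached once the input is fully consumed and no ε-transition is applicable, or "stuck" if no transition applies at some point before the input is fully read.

(q_0, bbbbbbbbbb, Z)
  read b, top Z: go to q_0, push YYZ → (q_0, bbbbbbbbb, YYZ)
  read b, top Y: go to q_2, push YY → (q_2, bbbbbbbb, YYYZ)
  read b, top Y: go to q_0, push ε → (q_0, bbbbbbb, YYZ)
  read b, top Y: go to q_2, push YY → (q_2, bbbbbb, YYYZ)
  read b, top Y: go to q_0, push ε → (q_0, bbbbb, YYZ)
  read b, top Y: go to q_2, push YY → (q_2, bbbb, YYYZ)
  read b, top Y: go to q_0, push ε → (q_0, bbb, YYZ)
  read b, top Y: go to q_2, push YY → (q_2, bb, YYYZ)
  read b, top Y: go to q_0, push ε → (q_0, b, YYZ)
  read b, top Y: go to q_2, push YY → (q_2, ε, YYYZ)
All input consumed; M is in state q_2.

q_2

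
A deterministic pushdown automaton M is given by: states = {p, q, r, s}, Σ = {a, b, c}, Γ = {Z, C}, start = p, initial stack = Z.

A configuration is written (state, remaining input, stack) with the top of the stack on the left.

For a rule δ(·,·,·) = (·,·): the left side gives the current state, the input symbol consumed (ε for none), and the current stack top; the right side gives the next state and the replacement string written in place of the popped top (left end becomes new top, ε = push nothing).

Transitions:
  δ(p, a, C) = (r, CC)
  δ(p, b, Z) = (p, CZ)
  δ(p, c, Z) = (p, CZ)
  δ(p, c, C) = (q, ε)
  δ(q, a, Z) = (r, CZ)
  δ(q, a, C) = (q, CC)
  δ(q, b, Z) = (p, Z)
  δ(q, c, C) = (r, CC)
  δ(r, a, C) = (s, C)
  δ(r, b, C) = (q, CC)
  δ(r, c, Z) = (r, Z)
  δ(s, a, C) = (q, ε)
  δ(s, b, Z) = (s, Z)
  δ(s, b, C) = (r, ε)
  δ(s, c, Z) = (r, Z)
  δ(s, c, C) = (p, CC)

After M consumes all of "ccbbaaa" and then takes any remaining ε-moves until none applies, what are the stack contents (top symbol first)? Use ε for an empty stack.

(p, ccbbaaa, Z) ⊢ (p, cbbaaa, CZ) ⊢ (q, bbaaa, Z) ⊢ (p, baaa, Z) ⊢ (p, aaa, CZ) ⊢ (r, aa, CCZ) ⊢ (s, a, CCZ) ⊢ (q, ε, CZ)
All input consumed in state q with stack CZ.

CZ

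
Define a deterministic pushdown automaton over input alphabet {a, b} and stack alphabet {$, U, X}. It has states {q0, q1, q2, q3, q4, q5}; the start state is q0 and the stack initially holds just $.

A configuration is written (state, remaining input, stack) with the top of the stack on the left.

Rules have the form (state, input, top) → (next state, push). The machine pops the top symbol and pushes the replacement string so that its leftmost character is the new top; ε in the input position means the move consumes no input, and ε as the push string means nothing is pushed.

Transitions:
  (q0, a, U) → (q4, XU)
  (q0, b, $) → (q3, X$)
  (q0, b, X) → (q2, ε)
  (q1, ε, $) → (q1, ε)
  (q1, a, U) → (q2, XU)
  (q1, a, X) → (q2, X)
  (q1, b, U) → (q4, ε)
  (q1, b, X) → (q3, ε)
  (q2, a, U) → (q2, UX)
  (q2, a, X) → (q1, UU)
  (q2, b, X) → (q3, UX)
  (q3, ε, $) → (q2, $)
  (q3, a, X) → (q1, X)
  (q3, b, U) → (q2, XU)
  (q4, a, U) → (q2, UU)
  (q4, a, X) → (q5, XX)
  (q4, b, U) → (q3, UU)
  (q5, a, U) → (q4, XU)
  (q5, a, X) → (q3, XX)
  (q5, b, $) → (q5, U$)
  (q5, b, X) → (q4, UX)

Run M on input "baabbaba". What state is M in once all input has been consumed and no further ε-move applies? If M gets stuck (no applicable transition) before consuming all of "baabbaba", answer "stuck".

(q0, baabbaba, $)
  read b, top $: go to q3, push X$ → (q3, aabbaba, X$)
  read a, top X: go to q1, push X → (q1, abbaba, X$)
  read a, top X: go to q2, push X → (q2, bbaba, X$)
  read b, top X: go to q3, push UX → (q3, baba, UX$)
  read b, top U: go to q2, push XU → (q2, aba, XUX$)
  read a, top X: go to q1, push UU → (q1, ba, UUUX$)
  read b, top U: go to q4, push ε → (q4, a, UUX$)
  read a, top U: go to q2, push UU → (q2, ε, UUUX$)
All input consumed; M is in state q2.

q2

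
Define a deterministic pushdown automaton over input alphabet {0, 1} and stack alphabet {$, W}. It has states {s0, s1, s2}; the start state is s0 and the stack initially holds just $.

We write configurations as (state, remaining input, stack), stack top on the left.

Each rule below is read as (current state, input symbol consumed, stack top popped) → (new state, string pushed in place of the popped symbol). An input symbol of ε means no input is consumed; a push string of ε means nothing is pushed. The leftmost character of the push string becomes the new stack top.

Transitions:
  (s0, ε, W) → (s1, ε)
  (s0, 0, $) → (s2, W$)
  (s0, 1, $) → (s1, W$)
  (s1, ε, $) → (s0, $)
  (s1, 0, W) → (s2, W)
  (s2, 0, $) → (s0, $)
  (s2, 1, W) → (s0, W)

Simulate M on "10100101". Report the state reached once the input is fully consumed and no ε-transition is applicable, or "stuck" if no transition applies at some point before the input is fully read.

(s0, 10100101, $)
  read 1, top $: go to s1, push W$ → (s1, 0100101, W$)
  read 0, top W: go to s2, push W → (s2, 100101, W$)
  read 1, top W: go to s0, push W → (s0, 00101, W$)
  ε-move, top W: go to s1, push ε → (s1, 00101, $)
  ε-move, top $: go to s0, push $ → (s0, 00101, $)
  read 0, top $: go to s2, push W$ → (s2, 0101, W$)
No transition for (s2, 0, top W); M blocks with input 0101 remaining.

stuck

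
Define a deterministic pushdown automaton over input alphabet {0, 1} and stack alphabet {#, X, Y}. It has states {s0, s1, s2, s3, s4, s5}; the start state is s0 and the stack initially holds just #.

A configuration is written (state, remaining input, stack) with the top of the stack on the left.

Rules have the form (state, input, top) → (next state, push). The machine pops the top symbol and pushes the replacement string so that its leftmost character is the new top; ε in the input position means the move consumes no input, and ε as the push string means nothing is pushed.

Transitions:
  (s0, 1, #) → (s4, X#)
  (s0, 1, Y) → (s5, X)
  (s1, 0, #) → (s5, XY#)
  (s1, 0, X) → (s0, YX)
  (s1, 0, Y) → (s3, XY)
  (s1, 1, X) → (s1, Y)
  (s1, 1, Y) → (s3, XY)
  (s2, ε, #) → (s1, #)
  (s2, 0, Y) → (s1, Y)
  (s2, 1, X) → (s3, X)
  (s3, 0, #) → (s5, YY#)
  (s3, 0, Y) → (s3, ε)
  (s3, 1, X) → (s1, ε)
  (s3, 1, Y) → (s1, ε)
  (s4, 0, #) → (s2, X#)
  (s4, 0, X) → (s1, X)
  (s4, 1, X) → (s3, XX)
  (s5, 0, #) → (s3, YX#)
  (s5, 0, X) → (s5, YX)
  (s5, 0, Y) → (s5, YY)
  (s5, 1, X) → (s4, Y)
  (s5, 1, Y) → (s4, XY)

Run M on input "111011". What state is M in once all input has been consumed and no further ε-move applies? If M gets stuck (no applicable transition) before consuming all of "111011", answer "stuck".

(s0, 111011, #)
  read 1, top #: go to s4, push X# → (s4, 11011, X#)
  read 1, top X: go to s3, push XX → (s3, 1011, XX#)
  read 1, top X: go to s1, push ε → (s1, 011, X#)
  read 0, top X: go to s0, push YX → (s0, 11, YX#)
  read 1, top Y: go to s5, push X → (s5, 1, XX#)
  read 1, top X: go to s4, push Y → (s4, ε, YX#)
All input consumed; M is in state s4.

s4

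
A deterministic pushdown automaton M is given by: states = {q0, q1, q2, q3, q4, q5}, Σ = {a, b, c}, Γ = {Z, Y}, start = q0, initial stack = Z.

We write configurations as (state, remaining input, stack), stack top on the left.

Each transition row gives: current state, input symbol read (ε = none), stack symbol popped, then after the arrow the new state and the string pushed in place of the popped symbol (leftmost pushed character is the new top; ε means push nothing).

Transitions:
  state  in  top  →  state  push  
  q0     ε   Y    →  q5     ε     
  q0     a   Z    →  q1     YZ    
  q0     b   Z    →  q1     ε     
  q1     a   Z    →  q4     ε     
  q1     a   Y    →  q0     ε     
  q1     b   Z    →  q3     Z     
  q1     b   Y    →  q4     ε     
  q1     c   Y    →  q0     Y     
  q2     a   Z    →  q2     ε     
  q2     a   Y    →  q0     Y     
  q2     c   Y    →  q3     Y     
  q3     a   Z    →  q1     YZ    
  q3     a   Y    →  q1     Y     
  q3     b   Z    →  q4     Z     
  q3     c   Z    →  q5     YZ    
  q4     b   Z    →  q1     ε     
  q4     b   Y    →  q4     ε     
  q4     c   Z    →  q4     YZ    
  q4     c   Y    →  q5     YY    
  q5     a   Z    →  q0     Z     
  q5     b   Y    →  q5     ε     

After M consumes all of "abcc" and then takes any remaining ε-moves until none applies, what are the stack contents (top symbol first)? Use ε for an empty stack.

YYZ

(q0, abcc, Z) ⊢ (q1, bcc, YZ) ⊢ (q4, cc, Z) ⊢ (q4, c, YZ) ⊢ (q5, ε, YYZ)
All input consumed in state q5 with stack YYZ.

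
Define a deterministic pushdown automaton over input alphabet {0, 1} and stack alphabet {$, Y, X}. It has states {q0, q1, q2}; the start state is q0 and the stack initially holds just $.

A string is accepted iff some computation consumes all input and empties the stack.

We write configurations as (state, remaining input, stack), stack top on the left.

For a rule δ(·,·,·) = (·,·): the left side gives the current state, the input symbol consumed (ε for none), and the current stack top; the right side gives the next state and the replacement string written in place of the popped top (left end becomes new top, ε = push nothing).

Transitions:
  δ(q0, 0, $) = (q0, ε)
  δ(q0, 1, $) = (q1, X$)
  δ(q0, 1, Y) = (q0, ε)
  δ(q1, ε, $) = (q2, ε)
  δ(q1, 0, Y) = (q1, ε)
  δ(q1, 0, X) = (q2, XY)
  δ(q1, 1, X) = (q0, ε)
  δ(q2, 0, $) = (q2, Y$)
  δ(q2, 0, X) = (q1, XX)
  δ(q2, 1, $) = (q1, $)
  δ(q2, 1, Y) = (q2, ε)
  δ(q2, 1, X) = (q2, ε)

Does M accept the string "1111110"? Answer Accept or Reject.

Accept

(q0, 1111110, $)
  read 1, top $: go to q1, push X$ → (q1, 111110, X$)
  read 1, top X: go to q0, push ε → (q0, 11110, $)
  read 1, top $: go to q1, push X$ → (q1, 1110, X$)
  read 1, top X: go to q0, push ε → (q0, 110, $)
  read 1, top $: go to q1, push X$ → (q1, 10, X$)
  read 1, top X: go to q0, push ε → (q0, 0, $)
  read 0, top $: go to q0, push ε → (q0, ε, ε)
All input consumed and the stack is empty.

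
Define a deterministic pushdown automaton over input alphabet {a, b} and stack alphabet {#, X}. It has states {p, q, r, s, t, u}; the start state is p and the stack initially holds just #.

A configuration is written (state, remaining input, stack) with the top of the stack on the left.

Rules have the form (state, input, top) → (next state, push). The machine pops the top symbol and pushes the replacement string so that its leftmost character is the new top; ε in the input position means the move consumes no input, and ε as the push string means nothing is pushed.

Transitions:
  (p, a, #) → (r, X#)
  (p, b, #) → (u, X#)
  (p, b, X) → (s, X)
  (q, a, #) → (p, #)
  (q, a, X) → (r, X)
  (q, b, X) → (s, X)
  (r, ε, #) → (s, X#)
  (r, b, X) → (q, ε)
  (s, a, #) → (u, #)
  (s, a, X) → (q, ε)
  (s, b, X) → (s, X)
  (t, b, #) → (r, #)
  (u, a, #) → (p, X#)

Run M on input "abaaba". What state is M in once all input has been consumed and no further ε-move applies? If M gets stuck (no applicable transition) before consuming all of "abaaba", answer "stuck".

p

(p, abaaba, #) ⊢ (r, baaba, X#) ⊢ (q, aaba, #) ⊢ (p, aba, #) ⊢ (r, ba, X#) ⊢ (q, a, #) ⊢ (p, ε, #)
All input consumed; M is in state p.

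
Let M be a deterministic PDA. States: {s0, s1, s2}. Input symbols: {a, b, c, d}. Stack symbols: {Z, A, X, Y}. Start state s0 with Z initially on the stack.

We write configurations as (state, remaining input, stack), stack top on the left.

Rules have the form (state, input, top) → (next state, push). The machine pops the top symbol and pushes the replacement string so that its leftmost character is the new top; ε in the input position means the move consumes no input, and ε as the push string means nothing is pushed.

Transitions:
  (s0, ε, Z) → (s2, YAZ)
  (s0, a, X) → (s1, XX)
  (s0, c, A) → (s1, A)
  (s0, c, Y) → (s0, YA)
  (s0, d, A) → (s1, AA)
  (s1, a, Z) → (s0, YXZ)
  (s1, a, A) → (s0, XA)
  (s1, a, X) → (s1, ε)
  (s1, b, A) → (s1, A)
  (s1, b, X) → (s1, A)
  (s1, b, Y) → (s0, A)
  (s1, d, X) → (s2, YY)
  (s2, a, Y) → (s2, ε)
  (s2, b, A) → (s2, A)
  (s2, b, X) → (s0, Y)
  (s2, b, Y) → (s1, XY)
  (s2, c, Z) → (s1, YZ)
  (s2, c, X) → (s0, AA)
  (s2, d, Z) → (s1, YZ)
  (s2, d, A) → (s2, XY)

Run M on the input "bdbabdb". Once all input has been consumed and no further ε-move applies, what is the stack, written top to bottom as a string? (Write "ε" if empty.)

AAYYAZ

(s0, bdbabdb, Z)
  ε-move, top Z: go to s2, push YAZ → (s2, bdbabdb, YAZ)
  read b, top Y: go to s1, push XY → (s1, dbabdb, XYAZ)
  read d, top X: go to s2, push YY → (s2, babdb, YYYAZ)
  read b, top Y: go to s1, push XY → (s1, abdb, XYYYAZ)
  read a, top X: go to s1, push ε → (s1, bdb, YYYAZ)
  read b, top Y: go to s0, push A → (s0, db, AYYAZ)
  read d, top A: go to s1, push AA → (s1, b, AAYYAZ)
  read b, top A: go to s1, push A → (s1, ε, AAYYAZ)
All input consumed in state s1 with stack AAYYAZ.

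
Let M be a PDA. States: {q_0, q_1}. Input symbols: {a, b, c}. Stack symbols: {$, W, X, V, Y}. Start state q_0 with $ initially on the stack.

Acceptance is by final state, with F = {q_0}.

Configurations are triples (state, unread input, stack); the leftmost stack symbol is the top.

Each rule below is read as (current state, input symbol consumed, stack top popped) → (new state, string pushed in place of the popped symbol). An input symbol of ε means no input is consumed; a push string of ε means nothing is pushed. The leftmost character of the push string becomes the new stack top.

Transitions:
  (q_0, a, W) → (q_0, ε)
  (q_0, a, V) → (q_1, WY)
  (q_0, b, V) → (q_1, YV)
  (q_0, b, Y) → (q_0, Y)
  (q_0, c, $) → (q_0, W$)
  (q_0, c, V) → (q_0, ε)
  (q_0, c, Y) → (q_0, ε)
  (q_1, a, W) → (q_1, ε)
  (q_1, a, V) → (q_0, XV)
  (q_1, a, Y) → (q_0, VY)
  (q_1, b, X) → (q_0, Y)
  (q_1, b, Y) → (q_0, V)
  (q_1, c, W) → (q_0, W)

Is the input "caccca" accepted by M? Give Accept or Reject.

Reject

No computation consumes all input and reaches a final state.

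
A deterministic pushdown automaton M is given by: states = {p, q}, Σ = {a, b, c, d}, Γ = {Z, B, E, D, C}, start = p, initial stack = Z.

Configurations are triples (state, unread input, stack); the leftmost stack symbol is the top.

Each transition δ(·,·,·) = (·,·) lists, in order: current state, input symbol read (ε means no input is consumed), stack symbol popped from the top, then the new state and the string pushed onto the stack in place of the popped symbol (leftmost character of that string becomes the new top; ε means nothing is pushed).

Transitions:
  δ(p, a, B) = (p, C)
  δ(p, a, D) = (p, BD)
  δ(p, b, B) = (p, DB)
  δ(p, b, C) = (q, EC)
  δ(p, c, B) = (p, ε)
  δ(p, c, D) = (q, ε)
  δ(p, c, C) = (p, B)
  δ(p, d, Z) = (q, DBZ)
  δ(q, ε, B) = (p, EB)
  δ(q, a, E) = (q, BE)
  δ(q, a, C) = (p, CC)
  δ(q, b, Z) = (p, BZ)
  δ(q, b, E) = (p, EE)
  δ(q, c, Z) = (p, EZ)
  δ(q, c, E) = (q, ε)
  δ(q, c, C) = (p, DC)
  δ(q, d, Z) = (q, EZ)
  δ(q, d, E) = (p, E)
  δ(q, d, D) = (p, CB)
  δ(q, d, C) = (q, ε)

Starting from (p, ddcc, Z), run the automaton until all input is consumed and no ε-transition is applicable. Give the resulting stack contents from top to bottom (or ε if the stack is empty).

BBZ

(p, ddcc, Z)
  read d, top Z: go to q, push DBZ → (q, dcc, DBZ)
  read d, top D: go to p, push CB → (p, cc, CBBZ)
  read c, top C: go to p, push B → (p, c, BBBZ)
  read c, top B: go to p, push ε → (p, ε, BBZ)
All input consumed in state p with stack BBZ.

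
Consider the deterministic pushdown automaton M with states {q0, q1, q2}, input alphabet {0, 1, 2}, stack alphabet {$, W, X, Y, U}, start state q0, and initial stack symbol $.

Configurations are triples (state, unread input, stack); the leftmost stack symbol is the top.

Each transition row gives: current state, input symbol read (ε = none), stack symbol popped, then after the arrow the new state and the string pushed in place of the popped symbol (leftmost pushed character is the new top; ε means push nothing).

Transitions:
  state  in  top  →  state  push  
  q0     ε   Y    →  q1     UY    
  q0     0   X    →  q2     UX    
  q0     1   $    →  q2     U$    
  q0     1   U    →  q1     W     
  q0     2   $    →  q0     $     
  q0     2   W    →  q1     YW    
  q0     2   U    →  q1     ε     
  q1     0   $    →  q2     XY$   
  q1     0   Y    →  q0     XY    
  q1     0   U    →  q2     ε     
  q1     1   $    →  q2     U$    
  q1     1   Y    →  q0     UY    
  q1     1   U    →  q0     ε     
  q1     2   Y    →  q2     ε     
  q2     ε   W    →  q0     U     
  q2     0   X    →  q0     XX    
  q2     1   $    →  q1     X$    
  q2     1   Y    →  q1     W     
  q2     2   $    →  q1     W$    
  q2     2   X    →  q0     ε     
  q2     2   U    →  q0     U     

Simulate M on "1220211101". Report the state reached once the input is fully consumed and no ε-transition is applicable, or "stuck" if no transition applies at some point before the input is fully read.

(q0, 1220211101, $)
  read 1, top $: go to q2, push U$ → (q2, 220211101, U$)
  read 2, top U: go to q0, push U → (q0, 20211101, U$)
  read 2, top U: go to q1, push ε → (q1, 0211101, $)
  read 0, top $: go to q2, push XY$ → (q2, 211101, XY$)
  read 2, top X: go to q0, push ε → (q0, 11101, Y$)
  ε-move, top Y: go to q1, push UY → (q1, 11101, UY$)
  read 1, top U: go to q0, push ε → (q0, 1101, Y$)
  ε-move, top Y: go to q1, push UY → (q1, 1101, UY$)
  read 1, top U: go to q0, push ε → (q0, 101, Y$)
  ε-move, top Y: go to q1, push UY → (q1, 101, UY$)
  read 1, top U: go to q0, push ε → (q0, 01, Y$)
  ε-move, top Y: go to q1, push UY → (q1, 01, UY$)
  read 0, top U: go to q2, push ε → (q2, 1, Y$)
  read 1, top Y: go to q1, push W → (q1, ε, W$)
All input consumed; M is in state q1.

q1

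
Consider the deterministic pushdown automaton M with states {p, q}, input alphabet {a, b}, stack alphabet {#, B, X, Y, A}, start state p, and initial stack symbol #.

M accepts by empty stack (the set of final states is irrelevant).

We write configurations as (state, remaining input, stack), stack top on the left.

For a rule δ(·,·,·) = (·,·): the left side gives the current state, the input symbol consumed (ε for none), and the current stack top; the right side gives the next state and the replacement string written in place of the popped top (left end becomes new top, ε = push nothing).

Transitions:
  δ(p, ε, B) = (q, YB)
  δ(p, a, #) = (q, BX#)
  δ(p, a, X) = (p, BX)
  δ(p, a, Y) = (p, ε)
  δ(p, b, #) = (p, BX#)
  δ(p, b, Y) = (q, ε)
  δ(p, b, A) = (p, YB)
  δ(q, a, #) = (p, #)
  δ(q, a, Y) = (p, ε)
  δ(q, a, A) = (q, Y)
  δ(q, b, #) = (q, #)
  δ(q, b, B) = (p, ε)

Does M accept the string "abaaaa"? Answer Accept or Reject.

(p, abaaaa, #)
  read a, top #: go to q, push BX# → (q, baaaa, BX#)
  read b, top B: go to p, push ε → (p, aaaa, X#)
  read a, top X: go to p, push BX → (p, aaa, BX#)
  ε-move, top B: go to q, push YB → (q, aaa, YBX#)
  read a, top Y: go to p, push ε → (p, aa, BX#)
  ε-move, top B: go to q, push YB → (q, aa, YBX#)
  read a, top Y: go to p, push ε → (p, a, BX#)
  ε-move, top B: go to q, push YB → (q, a, YBX#)
  read a, top Y: go to p, push ε → (p, ε, BX#)
  ε-move, top B: go to q, push YB → (q, ε, YBX#)
All input consumed; stack is YBX#, not empty, and no further ε-move applies.

Reject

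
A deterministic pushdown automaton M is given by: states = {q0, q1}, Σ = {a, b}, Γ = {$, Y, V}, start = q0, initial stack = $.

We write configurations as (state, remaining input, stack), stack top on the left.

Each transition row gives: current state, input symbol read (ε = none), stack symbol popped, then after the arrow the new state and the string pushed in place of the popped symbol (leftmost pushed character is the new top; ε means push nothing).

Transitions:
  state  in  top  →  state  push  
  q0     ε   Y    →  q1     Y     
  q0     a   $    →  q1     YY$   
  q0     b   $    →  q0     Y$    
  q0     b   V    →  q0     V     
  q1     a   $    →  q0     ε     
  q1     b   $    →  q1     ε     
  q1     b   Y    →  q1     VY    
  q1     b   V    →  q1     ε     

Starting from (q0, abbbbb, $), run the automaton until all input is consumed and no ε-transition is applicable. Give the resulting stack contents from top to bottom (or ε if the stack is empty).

VYY$

(q0, abbbbb, $) ⊢ (q1, bbbbb, YY$) ⊢ (q1, bbbb, VYY$) ⊢ (q1, bbb, YY$) ⊢ (q1, bb, VYY$) ⊢ (q1, b, YY$) ⊢ (q1, ε, VYY$)
All input consumed in state q1 with stack VYY$.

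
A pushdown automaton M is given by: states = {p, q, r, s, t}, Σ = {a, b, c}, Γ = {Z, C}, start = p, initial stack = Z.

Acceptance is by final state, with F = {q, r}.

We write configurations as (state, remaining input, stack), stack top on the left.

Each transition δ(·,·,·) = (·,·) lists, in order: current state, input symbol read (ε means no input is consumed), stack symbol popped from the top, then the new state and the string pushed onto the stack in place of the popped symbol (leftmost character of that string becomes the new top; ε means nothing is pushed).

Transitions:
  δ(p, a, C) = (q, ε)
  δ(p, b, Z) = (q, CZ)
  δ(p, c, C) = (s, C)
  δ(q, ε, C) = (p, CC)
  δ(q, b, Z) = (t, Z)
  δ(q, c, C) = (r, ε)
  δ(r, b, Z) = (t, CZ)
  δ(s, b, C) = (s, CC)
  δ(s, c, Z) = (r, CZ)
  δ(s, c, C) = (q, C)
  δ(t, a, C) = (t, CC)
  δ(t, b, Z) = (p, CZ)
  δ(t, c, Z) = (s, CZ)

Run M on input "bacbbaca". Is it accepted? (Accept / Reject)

Reject

No computation consumes all input and reaches a final state.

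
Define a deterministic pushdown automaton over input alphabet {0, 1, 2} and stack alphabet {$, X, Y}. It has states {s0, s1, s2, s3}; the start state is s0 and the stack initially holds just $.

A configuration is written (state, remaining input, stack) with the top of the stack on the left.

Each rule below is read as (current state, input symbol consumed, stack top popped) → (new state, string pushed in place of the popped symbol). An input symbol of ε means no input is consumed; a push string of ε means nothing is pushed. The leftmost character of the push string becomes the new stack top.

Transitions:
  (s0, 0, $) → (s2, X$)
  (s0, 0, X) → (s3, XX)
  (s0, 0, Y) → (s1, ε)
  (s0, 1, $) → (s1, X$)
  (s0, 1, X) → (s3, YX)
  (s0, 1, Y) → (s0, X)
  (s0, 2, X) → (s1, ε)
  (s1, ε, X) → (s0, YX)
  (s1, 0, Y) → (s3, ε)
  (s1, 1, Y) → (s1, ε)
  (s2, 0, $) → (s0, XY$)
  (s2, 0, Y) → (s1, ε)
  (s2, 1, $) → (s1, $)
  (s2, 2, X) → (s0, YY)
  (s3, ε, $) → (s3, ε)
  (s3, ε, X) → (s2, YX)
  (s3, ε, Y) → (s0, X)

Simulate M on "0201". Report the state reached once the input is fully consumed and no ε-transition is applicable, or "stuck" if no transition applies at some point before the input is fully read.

(s0, 0201, $)
  read 0, top $: go to s2, push X$ → (s2, 201, X$)
  read 2, top X: go to s0, push YY → (s0, 01, YY$)
  read 0, top Y: go to s1, push ε → (s1, 1, Y$)
  read 1, top Y: go to s1, push ε → (s1, ε, $)
All input consumed; M is in state s1.

s1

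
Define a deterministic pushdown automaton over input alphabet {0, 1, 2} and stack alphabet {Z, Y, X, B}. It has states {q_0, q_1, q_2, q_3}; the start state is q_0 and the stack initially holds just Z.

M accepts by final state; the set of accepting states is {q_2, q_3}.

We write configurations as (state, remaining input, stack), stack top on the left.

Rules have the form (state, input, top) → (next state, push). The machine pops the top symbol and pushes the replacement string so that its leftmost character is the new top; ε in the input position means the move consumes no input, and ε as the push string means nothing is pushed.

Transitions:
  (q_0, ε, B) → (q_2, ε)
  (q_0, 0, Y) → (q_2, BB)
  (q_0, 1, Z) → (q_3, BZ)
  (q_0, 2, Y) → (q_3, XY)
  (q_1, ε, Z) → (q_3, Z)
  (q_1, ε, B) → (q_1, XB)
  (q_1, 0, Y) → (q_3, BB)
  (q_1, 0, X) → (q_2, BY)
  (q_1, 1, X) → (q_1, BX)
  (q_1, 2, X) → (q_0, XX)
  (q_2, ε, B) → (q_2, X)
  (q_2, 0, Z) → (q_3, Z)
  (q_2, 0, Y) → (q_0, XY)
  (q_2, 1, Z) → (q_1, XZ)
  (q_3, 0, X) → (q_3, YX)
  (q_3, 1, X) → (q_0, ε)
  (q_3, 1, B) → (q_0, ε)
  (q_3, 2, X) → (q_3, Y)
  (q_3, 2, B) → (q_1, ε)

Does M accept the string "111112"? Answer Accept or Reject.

(q_0, 111112, Z) ⊢ (q_3, 11112, BZ) ⊢ (q_0, 1112, Z) ⊢ (q_3, 112, BZ) ⊢ (q_0, 12, Z) ⊢ (q_3, 2, BZ) ⊢ (q_1, ε, Z) ⊢ (q_3, ε, Z)
All input consumed; state q_3 ∈ F.

Accept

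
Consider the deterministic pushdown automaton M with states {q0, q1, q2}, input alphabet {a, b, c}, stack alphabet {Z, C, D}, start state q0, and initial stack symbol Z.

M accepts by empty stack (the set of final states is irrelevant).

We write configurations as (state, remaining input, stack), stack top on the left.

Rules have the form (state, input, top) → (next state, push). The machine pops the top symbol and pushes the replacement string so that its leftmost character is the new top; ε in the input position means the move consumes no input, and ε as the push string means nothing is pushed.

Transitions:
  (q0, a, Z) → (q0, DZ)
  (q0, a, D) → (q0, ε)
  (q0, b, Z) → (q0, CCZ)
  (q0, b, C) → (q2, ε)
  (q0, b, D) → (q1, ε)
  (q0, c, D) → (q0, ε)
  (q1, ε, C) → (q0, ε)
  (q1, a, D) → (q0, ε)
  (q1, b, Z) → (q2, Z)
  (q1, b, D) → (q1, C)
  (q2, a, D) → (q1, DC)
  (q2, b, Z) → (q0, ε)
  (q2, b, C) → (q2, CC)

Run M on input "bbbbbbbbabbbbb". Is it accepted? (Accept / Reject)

(q0, bbbbbbbbabbbbb, Z) ⊢ (q0, bbbbbbbabbbbb, CCZ) ⊢ (q2, bbbbbbabbbbb, CZ) ⊢ (q2, bbbbbabbbbb, CCZ) ⊢ (q2, bbbbabbbbb, CCCZ) ⊢ (q2, bbbabbbbb, CCCCZ) ⊢ (q2, bbabbbbb, CCCCCZ) ⊢ (q2, babbbbb, CCCCCCZ) ⊢ (q2, abbbbb, CCCCCCCZ)
No transition applies at (q2, abbbbb, CCCCCCCZ); input not fully consumed.

Reject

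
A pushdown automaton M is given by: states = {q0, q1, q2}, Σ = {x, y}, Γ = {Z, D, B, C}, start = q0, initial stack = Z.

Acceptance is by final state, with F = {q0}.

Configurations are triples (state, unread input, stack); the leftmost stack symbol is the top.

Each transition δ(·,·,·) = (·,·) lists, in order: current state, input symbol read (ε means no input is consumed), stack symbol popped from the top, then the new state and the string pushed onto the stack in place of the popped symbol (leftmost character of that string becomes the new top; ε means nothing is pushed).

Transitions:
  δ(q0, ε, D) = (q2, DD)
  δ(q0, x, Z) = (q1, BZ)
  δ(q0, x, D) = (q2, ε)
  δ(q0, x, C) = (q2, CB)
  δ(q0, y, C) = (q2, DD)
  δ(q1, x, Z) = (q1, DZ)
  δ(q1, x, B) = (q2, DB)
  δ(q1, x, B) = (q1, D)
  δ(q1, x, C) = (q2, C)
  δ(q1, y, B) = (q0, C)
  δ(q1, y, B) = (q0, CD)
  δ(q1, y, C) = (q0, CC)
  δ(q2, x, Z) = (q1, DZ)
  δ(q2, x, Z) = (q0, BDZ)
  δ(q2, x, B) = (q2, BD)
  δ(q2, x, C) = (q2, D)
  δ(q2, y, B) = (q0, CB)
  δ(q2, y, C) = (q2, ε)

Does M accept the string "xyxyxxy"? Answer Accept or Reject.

One accepting computation: (q0, xyxyxxy, Z) ⊢ (q1, yxyxxy, BZ) ⊢ (q0, xyxxy, CZ) ⊢ (q2, yxxy, CBZ) ⊢ (q2, xxy, BZ) ⊢ (q2, xy, BDZ) ⊢ (q2, y, BDDZ) ⊢ (q0, ε, CBDDZ)
All input consumed and state q0 ∈ F.

Accept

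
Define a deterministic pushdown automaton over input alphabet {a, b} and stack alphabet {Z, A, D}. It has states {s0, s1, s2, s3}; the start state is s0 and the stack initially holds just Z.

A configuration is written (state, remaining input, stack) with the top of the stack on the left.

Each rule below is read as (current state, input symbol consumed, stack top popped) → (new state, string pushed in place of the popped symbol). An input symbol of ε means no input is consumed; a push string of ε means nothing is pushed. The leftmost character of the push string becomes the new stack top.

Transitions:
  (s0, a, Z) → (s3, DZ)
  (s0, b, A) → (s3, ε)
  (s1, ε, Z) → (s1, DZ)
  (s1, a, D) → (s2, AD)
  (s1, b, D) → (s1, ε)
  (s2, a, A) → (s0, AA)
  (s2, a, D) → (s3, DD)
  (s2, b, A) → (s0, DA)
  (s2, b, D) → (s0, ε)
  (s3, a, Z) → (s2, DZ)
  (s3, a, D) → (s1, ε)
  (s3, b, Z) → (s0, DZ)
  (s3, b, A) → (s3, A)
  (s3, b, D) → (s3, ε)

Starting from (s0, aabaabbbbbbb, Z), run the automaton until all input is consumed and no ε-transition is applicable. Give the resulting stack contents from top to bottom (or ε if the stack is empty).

ADZ

(s0, aabaabbbbbbb, Z) ⊢ (s3, abaabbbbbbb, DZ) ⊢ (s1, baabbbbbbb, Z) ⊢ (s1, baabbbbbbb, DZ) ⊢ (s1, aabbbbbbb, Z) ⊢ (s1, aabbbbbbb, DZ) ⊢ (s2, abbbbbbb, ADZ) ⊢ (s0, bbbbbbb, AADZ) ⊢ (s3, bbbbbb, ADZ) ⊢ (s3, bbbbb, ADZ) ⊢ (s3, bbbb, ADZ) ⊢ (s3, bbb, ADZ) ⊢ (s3, bb, ADZ) ⊢ (s3, b, ADZ) ⊢ (s3, ε, ADZ)
All input consumed in state s3 with stack ADZ.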